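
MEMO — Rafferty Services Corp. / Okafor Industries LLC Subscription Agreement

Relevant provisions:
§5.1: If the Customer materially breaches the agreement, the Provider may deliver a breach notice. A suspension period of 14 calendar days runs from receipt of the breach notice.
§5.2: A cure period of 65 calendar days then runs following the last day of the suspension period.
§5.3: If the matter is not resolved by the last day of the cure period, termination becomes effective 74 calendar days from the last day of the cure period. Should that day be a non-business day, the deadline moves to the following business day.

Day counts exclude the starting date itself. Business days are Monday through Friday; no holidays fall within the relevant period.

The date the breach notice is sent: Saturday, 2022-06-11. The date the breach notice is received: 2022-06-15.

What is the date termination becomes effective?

The last day of the suspension period: 2022-06-15 + 14 days = 2022-06-29.
The last day of the cure period: 2022-06-29 + 65 days = 2022-09-02.
Adding 74 calendar days to 2022-09-02 gives 2022-11-15, which is the date termination becomes effective. 2022-11-15 is a Tuesday, so no roll-forward applies.

2022-11-15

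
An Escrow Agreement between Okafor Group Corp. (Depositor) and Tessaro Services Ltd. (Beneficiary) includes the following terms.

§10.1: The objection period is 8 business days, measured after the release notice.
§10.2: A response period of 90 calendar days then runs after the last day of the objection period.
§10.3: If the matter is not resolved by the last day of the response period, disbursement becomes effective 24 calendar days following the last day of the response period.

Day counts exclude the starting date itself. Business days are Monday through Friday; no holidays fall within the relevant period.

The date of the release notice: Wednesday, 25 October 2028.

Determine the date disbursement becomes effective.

28 February 2029

The last day of the objection period: counting 8 business days from Wednesday, 25 October 2028 (Oct 26, Oct 27, Oct 30, Oct 31, Nov 1, Nov 2, Nov 3, Nov 6, skipping weekends) reaches Monday, 6 November 2028.
The last day of the response period: 90 calendar days after 6 November 2028 is 4 February 2029.
Adding 24 calendar days to 4 February 2029 gives 28 February 2029, which is the date disbursement becomes effective.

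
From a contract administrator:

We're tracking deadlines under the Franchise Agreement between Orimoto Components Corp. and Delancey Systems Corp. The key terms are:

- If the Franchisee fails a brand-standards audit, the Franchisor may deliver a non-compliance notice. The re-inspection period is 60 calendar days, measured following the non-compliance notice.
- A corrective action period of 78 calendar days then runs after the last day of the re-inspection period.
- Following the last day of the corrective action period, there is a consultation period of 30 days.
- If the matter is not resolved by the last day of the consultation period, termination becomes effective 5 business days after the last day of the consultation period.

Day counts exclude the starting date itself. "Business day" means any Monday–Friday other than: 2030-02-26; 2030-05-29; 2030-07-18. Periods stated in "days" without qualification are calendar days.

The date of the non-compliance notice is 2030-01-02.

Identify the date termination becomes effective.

2030-06-26

The last day of the re-inspection period: 60 calendar days after 2030-01-02 is 2030-03-03.
The last day of the corrective action period: 2030-03-03 + 78 days = 2030-05-20.
The last day of the consultation period: 30 calendar days after 2030-05-20 is 2030-06-19.
The date termination becomes effective: 5 business days after Wednesday, 2030-06-19, skipping weekends — Jun 20, Jun 21, Jun 24, Jun 25, Jun 26 — lands on Wednesday, 2030-06-26.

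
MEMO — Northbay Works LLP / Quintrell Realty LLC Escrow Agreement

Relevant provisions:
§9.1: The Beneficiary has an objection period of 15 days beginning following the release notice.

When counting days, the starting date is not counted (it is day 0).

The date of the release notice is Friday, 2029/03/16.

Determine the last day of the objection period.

The last day of the objection period: 2029/03/16 + 15 days = 2029/03/31.

2029/03/31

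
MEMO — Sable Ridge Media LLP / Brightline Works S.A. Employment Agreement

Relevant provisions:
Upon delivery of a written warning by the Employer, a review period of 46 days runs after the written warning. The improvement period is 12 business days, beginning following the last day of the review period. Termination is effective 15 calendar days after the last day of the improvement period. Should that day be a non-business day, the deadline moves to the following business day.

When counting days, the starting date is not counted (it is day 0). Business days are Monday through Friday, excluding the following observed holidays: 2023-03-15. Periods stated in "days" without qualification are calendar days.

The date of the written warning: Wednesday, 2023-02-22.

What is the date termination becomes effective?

2023-05-10

The last day of the review period: 46 calendar days after 2023-02-22 is 2023-04-09.
The last day of the improvement period: 12 business days after Sunday, 2023-04-09, skipping weekends — Apr 10, Apr 11, Apr 12, Apr 13, …, Apr 21, Apr 24, Apr 25 — lands on Tuesday, 2023-04-25.
The date termination becomes effective: 15 calendar days after 2023-04-25 is 2023-05-10. 2023-05-10 is a Wednesday and is not a listed holiday, so no roll-forward applies.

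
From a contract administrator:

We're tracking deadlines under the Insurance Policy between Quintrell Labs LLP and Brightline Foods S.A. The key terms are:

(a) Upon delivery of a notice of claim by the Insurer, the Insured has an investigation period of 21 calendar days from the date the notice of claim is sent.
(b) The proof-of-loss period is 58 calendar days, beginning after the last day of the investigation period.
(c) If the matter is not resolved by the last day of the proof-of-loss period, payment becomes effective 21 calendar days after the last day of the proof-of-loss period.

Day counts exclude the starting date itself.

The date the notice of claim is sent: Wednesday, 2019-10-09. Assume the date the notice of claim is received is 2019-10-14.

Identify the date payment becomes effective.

Adding 21 calendar days to 2019-10-09 gives 2019-10-30, which is the last day of the investigation period.
The last day of the proof-of-loss period: 58 calendar days after 2019-10-30 is 2019-12-27.
The date payment becomes effective: 2019-12-27 + 21 days = 2020-01-17.

2020-01-17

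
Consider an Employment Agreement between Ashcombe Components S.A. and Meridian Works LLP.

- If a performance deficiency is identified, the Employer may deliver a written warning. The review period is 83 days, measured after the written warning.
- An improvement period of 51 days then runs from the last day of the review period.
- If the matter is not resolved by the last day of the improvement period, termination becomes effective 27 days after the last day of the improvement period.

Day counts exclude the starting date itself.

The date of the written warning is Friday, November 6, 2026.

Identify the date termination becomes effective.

April 16, 2027

Adding 83 calendar days to November 6, 2026 gives January 28, 2027, which is the last day of the review period.
The last day of the improvement period: 51 calendar days after January 28, 2027 is March 20, 2027.
The date termination becomes effective: 27 calendar days after March 20, 2027 is April 16, 2027.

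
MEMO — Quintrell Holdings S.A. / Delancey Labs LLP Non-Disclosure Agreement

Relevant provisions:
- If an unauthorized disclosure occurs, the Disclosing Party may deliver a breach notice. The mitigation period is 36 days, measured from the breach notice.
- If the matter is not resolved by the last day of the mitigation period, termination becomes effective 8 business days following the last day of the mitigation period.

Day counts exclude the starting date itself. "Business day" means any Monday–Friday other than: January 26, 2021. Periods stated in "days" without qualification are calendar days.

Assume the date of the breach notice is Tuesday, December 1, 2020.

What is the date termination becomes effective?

January 18, 2021

Adding 36 calendar days to December 1, 2020 gives January 6, 2021, which is the last day of the mitigation period.
From Wednesday, January 6, 2021, 8 business days (Jan 7, Jan 8, Jan 11, Jan 12, Jan 13, Jan 14, Jan 15, Jan 18, skipping weekends) brings us to Monday, January 18, 2021, which is the date termination becomes effective.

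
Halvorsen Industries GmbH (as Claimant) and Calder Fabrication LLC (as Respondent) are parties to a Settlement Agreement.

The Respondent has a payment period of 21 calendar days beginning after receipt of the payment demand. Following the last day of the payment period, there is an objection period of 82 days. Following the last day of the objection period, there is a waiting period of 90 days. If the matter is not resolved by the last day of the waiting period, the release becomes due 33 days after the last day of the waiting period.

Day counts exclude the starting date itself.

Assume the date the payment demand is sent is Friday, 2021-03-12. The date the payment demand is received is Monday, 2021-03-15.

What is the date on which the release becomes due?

Adding 21 calendar days to 2021-03-15 gives 2021-04-05, which is the last day of the payment period.
Adding 82 calendar days to 2021-04-05 gives 2021-06-26, which is the last day of the objection period.
The last day of the waiting period: 2021-06-26 + 90 days = 2021-09-24.
The date on which the release becomes due: 2021-09-24 + 33 days = 2021-10-27.

2021-10-27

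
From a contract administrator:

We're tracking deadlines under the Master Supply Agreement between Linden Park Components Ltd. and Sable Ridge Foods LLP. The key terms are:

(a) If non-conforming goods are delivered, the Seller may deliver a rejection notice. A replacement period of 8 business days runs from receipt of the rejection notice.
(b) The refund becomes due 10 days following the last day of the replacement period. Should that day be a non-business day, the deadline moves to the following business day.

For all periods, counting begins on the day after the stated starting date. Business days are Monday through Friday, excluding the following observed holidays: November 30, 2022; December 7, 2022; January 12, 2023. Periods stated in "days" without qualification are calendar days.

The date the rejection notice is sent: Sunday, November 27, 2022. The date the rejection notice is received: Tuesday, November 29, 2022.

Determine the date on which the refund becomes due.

December 23, 2022

The last day of the replacement period: counting 8 business days from Tuesday, November 29, 2022 (Dec 1, Dec 2, Dec 5, Dec 6, Dec 8, Dec 9, Dec 12, Dec 13, skipping weekends and the listed holidays on Nov 30, Dec 7) reaches Tuesday, December 13, 2022.
Adding 10 calendar days to December 13, 2022 gives December 23, 2022, which is the date on which the refund becomes due. December 23, 2022 is a Friday and is not a listed holiday, so no roll-forward applies.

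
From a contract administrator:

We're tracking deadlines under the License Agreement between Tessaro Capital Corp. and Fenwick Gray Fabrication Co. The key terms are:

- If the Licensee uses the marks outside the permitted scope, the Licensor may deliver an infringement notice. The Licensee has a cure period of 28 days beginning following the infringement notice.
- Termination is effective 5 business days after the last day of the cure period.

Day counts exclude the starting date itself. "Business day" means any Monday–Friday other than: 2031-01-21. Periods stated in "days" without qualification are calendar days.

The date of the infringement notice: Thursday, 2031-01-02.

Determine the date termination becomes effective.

Adding 28 calendar days to 2031-01-02 gives 2031-01-30, which is the last day of the cure period.
The date termination becomes effective: counting 5 business days from Thursday, 2031-01-30 (Jan 31, Feb 3, Feb 4, Feb 5, Feb 6, skipping weekends) reaches Thursday, 2031-02-06.

2031-02-06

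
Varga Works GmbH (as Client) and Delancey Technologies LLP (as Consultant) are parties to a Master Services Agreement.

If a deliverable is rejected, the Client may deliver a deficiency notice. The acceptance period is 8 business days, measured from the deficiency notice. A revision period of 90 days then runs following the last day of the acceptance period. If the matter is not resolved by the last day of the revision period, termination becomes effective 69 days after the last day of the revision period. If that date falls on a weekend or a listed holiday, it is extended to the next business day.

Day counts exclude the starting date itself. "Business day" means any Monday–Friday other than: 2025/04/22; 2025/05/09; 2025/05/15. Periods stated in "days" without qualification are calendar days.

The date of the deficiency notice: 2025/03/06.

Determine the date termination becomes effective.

The last day of the acceptance period: counting 8 business days from Thursday, 2025/03/06 (Mar 7, Mar 10, Mar 11, Mar 12, Mar 13, Mar 14, Mar 17, Mar 18, skipping weekends) reaches Tuesday, 2025/03/18.
Adding 90 calendar days to 2025/03/18 gives 2025/06/16, which is the last day of the revision period.
The date termination becomes effective: 69 calendar days after 2025/06/16 is 2025/08/24. That falls on a Sunday, so it rolls to the next business day, Monday, 2025/08/25.

2025/08/25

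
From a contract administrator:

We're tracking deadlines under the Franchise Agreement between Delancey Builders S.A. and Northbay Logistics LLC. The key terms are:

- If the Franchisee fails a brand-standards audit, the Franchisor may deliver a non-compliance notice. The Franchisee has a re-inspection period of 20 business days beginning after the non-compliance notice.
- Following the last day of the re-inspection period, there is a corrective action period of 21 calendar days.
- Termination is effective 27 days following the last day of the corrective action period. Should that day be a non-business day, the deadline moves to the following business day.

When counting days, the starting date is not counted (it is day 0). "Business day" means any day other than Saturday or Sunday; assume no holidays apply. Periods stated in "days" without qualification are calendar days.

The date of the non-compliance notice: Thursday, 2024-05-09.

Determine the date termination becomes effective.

The last day of the re-inspection period: 20 business days after Thursday, 2024-05-09, skipping weekends — May 10, May 13, May 14, May 15, …, Jun 4, Jun 5, Jun 6 — lands on Thursday, 2024-06-06.
The last day of the corrective action period: 2024-06-06 + 21 days = 2024-06-27.
The date termination becomes effective: 27 calendar days after 2024-06-27 is 2024-07-24. 2024-07-24 is a Wednesday, so no roll-forward applies.

2024-07-24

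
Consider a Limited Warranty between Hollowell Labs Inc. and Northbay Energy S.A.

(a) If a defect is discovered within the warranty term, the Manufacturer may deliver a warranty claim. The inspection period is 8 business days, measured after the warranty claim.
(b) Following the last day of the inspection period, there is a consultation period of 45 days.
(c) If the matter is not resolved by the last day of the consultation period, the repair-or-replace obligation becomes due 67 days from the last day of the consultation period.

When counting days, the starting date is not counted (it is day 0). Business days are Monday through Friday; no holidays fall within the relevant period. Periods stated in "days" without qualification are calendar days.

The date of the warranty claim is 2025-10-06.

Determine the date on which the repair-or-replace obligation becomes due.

The last day of the inspection period: counting 8 business days from Monday, 2025-10-06 (Oct 7, Oct 8, Oct 9, Oct 10, Oct 13, Oct 14, Oct 15, Oct 16, skipping weekends) reaches Thursday, 2025-10-16.
The last day of the consultation period: 45 calendar days after 2025-10-16 is 2025-11-30.
The date on which the repair-or-replace obligation becomes due: 67 calendar days after 2025-11-30 is 2026-02-05.

2026-02-05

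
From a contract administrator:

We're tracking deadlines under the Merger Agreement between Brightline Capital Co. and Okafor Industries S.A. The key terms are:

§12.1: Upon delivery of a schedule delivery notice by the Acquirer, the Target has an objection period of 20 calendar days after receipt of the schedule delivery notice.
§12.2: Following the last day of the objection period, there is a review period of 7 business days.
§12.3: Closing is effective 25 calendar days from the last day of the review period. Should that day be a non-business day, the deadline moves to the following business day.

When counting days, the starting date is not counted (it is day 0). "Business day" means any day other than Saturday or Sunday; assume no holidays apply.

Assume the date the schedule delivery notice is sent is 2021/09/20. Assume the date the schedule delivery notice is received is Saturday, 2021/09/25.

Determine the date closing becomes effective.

The last day of the objection period: 20 calendar days after 2021/09/25 is 2021/10/15.
The last day of the review period: counting 7 business days from Friday, 2021/10/15 (Oct 18, Oct 19, Oct 20, Oct 21, Oct 22, Oct 25, Oct 26, skipping weekends) reaches Tuesday, 2021/10/26.
The date closing becomes effective: 25 calendar days after 2021/10/26 is 2021/11/20. That falls on a Saturday, so it rolls to the next business day, Monday, 2021/11/22.

2021/11/22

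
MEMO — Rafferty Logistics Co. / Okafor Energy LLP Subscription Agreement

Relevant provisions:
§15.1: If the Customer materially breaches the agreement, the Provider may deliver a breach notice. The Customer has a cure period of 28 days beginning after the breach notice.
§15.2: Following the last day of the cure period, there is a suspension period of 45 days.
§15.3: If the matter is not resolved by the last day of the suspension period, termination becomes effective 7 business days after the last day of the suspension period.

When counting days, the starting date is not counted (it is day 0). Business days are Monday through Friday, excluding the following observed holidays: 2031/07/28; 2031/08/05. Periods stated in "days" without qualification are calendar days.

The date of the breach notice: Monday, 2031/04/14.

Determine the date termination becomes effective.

2031/07/07

The last day of the cure period: 28 calendar days after 2031/04/14 is 2031/05/12.
Adding 45 calendar days to 2031/05/12 gives 2031/06/26, which is the last day of the suspension period.
The date termination becomes effective: 7 business days after Thursday, 2031/06/26, skipping weekends — Jun 27, Jun 30, Jul 1, Jul 2, Jul 3, Jul 4, Jul 7 — lands on Monday, 2031/07/07.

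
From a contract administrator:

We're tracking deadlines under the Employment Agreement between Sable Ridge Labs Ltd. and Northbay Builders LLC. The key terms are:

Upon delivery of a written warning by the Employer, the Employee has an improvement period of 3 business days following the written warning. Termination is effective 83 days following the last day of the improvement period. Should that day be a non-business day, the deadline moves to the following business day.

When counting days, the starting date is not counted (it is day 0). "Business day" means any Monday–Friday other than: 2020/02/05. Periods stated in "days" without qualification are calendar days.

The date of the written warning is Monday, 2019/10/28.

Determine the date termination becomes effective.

The last day of the improvement period: counting 3 business days from Monday, 2019/10/28 (Oct 29, Oct 30, Oct 31, skipping weekends) reaches Thursday, 2019/10/31.
The date termination becomes effective: 83 calendar days after 2019/10/31 is 2020/01/22. 2020/01/22 is a Wednesday and is not a listed holiday, so no roll-forward applies.

2020/01/22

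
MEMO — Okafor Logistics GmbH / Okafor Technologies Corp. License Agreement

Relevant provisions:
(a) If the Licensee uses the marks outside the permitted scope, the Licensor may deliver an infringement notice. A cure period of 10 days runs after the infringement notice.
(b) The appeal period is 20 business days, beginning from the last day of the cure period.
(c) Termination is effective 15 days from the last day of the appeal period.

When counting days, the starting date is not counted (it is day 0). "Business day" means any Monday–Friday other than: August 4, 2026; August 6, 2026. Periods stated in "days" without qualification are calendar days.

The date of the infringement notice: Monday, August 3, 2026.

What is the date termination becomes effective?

The last day of the cure period: 10 calendar days after August 3, 2026 is August 13, 2026.
The last day of the appeal period: 20 business days after Thursday, August 13, 2026, skipping weekends — Aug 14, Aug 17, Aug 18, Aug 19, …, Sep 8, Sep 9, Sep 10 — lands on Thursday, September 10, 2026.
The date termination becomes effective: 15 calendar days after September 10, 2026 is September 25, 2026.

September 25, 2026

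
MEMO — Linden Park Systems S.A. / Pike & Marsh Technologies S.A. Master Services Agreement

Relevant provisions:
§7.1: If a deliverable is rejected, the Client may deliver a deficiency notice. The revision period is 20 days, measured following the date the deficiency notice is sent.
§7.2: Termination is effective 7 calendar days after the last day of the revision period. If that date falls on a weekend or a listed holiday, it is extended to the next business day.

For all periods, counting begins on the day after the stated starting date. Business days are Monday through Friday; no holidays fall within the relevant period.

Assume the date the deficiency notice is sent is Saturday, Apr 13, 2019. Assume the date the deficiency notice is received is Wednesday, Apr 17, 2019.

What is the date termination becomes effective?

The last day of the revision period: Apr 13, 2019 + 20 days = May 3, 2019.
The date termination becomes effective: 7 calendar days after May 3, 2019 is May 10, 2019. May 10, 2019 is a Friday, so no roll-forward applies.

May 10, 2019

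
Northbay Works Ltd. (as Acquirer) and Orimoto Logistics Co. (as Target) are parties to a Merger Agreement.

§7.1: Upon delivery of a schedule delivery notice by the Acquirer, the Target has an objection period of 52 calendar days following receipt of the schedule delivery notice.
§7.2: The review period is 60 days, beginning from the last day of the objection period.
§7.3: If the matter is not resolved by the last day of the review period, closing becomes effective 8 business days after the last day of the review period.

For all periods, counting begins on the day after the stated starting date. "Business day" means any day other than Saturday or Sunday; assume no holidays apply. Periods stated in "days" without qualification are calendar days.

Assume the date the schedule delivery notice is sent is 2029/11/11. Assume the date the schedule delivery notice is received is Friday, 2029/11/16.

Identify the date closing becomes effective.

2030/03/20

The last day of the objection period: 2029/11/16 + 52 days = 2030/01/07.
The last day of the review period: 60 calendar days after 2030/01/07 is 2030/03/08.
From Friday, 2030/03/08, 8 business days (Mar 11, Mar 12, Mar 13, Mar 14, Mar 15, Mar 18, Mar 19, Mar 20, skipping weekends) brings us to Wednesday, 2030/03/20, which is the date closing becomes effective.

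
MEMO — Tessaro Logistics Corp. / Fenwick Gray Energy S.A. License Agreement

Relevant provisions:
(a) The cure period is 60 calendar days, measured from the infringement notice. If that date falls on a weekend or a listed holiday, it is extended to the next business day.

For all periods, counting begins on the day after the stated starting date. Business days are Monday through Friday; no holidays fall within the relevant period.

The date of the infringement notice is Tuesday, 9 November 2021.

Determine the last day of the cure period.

10 January 2022

The last day of the cure period: 9 November 2021 + 60 days = 8 January 2022. That falls on a Saturday, so it rolls to the next business day, Monday, 10 January 2022.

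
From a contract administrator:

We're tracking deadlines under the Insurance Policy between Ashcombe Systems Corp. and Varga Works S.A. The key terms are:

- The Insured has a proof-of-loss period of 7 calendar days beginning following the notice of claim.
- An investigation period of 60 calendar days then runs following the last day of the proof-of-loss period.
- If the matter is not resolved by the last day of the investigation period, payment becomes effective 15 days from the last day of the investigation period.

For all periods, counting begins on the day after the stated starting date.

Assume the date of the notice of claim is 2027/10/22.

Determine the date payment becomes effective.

2028/01/12

The last day of the proof-of-loss period: 2027/10/22 + 7 days = 2027/10/29.
The last day of the investigation period: 60 calendar days after 2027/10/29 is 2027/12/28.
Adding 15 calendar days to 2027/12/28 gives 2028/01/12, which is the date payment becomes effective.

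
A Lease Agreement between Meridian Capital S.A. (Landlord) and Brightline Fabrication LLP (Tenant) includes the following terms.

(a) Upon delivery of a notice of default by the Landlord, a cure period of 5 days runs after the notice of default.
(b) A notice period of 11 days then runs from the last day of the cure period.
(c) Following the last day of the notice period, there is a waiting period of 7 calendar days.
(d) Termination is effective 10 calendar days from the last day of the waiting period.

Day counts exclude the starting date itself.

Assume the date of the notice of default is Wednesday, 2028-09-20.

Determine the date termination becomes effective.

The last day of the cure period: 2028-09-20 + 5 days = 2028-09-25.
The last day of the notice period: 11 calendar days after 2028-09-25 is 2028-10-06.
Adding 7 calendar days to 2028-10-06 gives 2028-10-13, which is the last day of the waiting period.
Adding 10 calendar days to 2028-10-13 gives 2028-10-23, which is the date termination becomes effective.

2028-10-23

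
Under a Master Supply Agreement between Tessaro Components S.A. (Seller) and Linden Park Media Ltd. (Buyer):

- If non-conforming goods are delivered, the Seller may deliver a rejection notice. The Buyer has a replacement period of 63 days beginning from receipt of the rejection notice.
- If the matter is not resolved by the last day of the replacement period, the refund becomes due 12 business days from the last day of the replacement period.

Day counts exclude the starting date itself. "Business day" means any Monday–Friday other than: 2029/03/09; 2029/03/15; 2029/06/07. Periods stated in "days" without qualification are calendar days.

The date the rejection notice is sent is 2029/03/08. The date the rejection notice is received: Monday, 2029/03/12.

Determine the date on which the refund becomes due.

2029/05/30

Adding 63 calendar days to 2029/03/12 gives 2029/05/14, which is the last day of the replacement period.
From Monday, 2029/05/14, 12 business days (May 15, May 16, May 17, May 18, …, May 28, May 29, May 30, skipping weekends) brings us to Wednesday, 2029/05/30, which is the date on which the refund becomes due.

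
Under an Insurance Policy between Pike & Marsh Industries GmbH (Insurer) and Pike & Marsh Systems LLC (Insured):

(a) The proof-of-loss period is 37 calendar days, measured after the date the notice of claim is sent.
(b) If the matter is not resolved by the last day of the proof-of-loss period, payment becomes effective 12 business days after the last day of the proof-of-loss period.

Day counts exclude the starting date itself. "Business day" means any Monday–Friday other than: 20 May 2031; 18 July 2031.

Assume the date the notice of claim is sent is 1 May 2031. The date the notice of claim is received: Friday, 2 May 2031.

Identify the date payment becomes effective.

24 June 2031

The last day of the proof-of-loss period: 37 calendar days after 1 May 2031 is 7 June 2031.
The date payment becomes effective: 12 business days after Saturday, 7 June 2031, skipping weekends — Jun 9, Jun 10, Jun 11, Jun 12, …, Jun 20, Jun 23, Jun 24 — lands on Tuesday, 24 June 2031.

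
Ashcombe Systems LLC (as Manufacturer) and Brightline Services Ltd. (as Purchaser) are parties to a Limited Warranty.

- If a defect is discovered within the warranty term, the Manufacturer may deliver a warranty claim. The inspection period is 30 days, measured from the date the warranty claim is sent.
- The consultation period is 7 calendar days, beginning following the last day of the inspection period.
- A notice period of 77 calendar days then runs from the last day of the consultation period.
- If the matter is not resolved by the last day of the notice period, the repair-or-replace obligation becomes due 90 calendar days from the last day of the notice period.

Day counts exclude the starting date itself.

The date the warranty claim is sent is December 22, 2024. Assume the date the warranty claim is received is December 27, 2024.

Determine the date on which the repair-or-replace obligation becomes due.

July 14, 2025

The last day of the inspection period: December 22, 2024 + 30 days = January 21, 2025.
The last day of the consultation period: January 21, 2025 + 7 days = January 28, 2025.
The last day of the notice period: 77 calendar days after January 28, 2025 is April 15, 2025.
The date on which the repair-or-replace obligation becomes due: 90 calendar days after April 15, 2025 is July 14, 2025.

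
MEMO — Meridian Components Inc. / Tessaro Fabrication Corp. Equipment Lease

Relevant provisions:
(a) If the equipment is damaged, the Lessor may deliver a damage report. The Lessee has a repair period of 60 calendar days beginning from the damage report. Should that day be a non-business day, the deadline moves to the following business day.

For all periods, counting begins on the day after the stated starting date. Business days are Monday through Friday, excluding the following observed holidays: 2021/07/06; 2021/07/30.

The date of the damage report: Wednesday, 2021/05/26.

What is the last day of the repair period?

Adding 60 calendar days to 2021/05/26 gives 2021/07/25, which is the last day of the repair period. That falls on a Sunday, so it rolls to the next business day, Monday, 2021/07/26.

2021/07/26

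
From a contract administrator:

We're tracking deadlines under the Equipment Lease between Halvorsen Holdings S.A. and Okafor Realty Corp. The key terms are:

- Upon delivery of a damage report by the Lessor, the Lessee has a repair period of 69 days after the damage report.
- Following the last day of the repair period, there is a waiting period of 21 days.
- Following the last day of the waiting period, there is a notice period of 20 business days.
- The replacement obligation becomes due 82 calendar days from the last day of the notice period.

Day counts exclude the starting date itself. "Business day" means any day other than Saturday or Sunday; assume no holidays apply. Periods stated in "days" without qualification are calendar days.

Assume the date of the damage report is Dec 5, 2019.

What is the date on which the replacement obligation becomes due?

Jun 22, 2020

The last day of the repair period: Dec 5, 2019 + 69 days = Feb 12, 2020.
The last day of the waiting period: Feb 12, 2020 + 21 days = Mar 4, 2020.
The last day of the notice period: counting 20 business days from Wednesday, Mar 4, 2020 (Mar 5, Mar 6, Mar 9, Mar 10, …, Mar 30, Mar 31, Apr 1, skipping weekends) reaches Wednesday, Apr 1, 2020.
The date on which the replacement obligation becomes due: 82 calendar days after Apr 1, 2020 is Jun 22, 2020.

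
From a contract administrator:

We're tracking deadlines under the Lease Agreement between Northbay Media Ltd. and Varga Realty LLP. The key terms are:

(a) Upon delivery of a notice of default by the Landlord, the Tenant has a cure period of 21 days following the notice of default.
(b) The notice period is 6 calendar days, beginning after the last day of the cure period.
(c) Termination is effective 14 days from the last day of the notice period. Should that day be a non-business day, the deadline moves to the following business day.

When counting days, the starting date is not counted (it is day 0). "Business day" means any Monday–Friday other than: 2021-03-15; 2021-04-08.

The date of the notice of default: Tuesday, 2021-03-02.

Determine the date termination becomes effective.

The last day of the cure period: 21 calendar days after 2021-03-02 is 2021-03-23.
Adding 6 calendar days to 2021-03-23 gives 2021-03-29, which is the last day of the notice period.
Adding 14 calendar days to 2021-03-29 gives 2021-04-12, which is the date termination becomes effective. 2021-04-12 is a Monday and is not a listed holiday, so no roll-forward applies.

2021-04-12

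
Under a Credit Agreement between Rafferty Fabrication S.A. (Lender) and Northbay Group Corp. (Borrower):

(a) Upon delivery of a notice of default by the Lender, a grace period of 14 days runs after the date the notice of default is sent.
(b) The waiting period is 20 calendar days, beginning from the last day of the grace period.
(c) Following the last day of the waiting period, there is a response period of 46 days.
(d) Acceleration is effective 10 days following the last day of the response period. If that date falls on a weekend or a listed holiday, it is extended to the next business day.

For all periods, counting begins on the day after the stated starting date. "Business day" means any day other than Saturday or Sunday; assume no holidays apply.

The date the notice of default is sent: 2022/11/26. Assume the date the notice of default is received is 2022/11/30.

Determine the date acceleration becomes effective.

The last day of the grace period: 2022/11/26 + 14 days = 2022/12/10.
The last day of the waiting period: 20 calendar days after 2022/12/10 is 2022/12/30.
The last day of the response period: 2022/12/30 + 46 days = 2023/02/14.
The date acceleration becomes effective: 2023/02/14 + 10 days = 2023/02/24. 2023/02/24 is a Friday, so no roll-forward applies.

2023/02/24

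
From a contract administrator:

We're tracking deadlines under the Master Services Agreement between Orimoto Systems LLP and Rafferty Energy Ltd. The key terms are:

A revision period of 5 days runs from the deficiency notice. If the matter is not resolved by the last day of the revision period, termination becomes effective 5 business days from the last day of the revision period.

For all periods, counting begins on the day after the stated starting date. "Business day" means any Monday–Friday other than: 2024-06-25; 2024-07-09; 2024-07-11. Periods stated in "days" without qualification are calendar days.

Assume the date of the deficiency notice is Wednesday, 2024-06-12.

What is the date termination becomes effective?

2024-06-24

The last day of the revision period: 2024-06-12 + 5 days = 2024-06-17.
From Monday, 2024-06-17, 5 business days (Jun 18, Jun 19, Jun 20, Jun 21, Jun 24, skipping weekends) brings us to Monday, 2024-06-24, which is the date termination becomes effective.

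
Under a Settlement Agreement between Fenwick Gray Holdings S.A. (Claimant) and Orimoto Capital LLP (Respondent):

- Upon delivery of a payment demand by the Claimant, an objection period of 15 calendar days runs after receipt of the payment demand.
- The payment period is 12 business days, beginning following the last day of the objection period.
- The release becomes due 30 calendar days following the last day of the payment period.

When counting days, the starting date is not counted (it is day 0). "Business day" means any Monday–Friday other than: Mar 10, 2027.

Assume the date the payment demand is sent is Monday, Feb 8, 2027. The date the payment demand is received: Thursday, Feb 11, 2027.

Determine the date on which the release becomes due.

Apr 16, 2027

Adding 15 calendar days to Feb 11, 2027 gives Feb 26, 2027, which is the last day of the objection period.
From Friday, Feb 26, 2027, 12 business days (Mar 1, Mar 2, Mar 3, Mar 4, …, Mar 15, Mar 16, Mar 17, skipping weekends and the listed holiday on Mar 10) brings us to Wednesday, Mar 17, 2027, which is the last day of the payment period.
The date on which the release becomes due: Mar 17, 2027 + 30 days = Apr 16, 2027.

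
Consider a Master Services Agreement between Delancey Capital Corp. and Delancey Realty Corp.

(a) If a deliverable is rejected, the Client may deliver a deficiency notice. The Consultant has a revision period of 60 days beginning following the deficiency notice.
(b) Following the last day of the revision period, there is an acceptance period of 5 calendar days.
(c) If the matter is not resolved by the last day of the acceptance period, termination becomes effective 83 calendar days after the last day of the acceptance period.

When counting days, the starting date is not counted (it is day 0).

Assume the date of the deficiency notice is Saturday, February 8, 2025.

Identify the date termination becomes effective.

July 6, 2025

Adding 60 calendar days to February 8, 2025 gives April 9, 2025, which is the last day of the revision period.
The last day of the acceptance period: 5 calendar days after April 9, 2025 is April 14, 2025.
Adding 83 calendar days to April 14, 2025 gives July 6, 2025, which is the date termination becomes effective.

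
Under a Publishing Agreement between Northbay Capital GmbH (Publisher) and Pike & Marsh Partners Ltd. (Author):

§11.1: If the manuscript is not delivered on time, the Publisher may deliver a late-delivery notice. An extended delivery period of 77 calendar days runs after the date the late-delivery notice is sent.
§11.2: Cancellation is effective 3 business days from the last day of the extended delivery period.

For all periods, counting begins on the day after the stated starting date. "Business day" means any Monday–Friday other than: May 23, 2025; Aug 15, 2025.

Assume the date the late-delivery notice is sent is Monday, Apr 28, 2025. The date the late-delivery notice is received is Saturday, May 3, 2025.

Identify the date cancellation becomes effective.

Jul 17, 2025

The last day of the extended delivery period: 77 calendar days after Apr 28, 2025 is Jul 14, 2025.
From Monday, Jul 14, 2025, 3 business days (Jul 15, Jul 16, Jul 17, skipping weekends) brings us to Thursday, Jul 17, 2025, which is the date cancellation becomes effective.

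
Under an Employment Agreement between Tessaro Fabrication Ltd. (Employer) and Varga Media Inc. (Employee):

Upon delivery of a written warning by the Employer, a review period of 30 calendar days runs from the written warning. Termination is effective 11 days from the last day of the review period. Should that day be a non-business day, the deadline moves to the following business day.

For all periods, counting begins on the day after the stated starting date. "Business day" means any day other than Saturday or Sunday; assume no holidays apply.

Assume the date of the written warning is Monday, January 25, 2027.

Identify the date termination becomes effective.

March 8, 2027

The last day of the review period: 30 calendar days after January 25, 2027 is February 24, 2027.
The date termination becomes effective: February 24, 2027 + 11 days = March 7, 2027. That falls on a Sunday, so it rolls to the next business day, Monday, March 8, 2027.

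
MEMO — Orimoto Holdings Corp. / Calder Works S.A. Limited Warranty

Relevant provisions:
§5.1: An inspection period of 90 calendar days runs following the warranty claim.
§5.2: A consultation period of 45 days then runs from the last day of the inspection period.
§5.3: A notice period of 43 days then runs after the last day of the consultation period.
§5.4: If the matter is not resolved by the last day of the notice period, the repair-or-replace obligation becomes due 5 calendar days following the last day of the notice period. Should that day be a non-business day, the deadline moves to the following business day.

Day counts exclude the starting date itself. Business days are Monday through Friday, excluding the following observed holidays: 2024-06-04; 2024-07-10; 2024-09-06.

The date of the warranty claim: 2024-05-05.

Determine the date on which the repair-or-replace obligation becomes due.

2024-11-04

The last day of the inspection period: 90 calendar days after 2024-05-05 is 2024-08-03.
The last day of the consultation period: 2024-08-03 + 45 days = 2024-09-17.
The last day of the notice period: 2024-09-17 + 43 days = 2024-10-30.
The date on which the repair-or-replace obligation becomes due: 2024-10-30 + 5 days = 2024-11-04. 2024-11-04 is a Monday and is not a listed holiday, so no roll-forward applies.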